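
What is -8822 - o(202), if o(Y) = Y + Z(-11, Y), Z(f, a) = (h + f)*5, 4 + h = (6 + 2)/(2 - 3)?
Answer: -8909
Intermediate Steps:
h = -12 (h = -4 + (6 + 2)/(2 - 3) = -4 + 8/(-1) = -4 + 8*(-1) = -4 - 8 = -12)
Z(f, a) = -60 + 5*f (Z(f, a) = (-12 + f)*5 = -60 + 5*f)
o(Y) = -115 + Y (o(Y) = Y + (-60 + 5*(-11)) = Y + (-60 - 55) = Y - 115 = -115 + Y)
-8822 - o(202) = -8822 - (-115 + 202) = -8822 - 1*87 = -8822 - 87 = -8909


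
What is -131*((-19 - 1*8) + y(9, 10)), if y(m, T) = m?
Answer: 2358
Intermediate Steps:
-131*((-19 - 1*8) + y(9, 10)) = -131*((-19 - 1*8) + 9) = -131*((-19 - 8) + 9) = -131*(-27 + 9) = -131*(-18) = 2358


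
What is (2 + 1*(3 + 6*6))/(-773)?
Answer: -41/773 ≈ -0.053040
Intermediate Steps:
(2 + 1*(3 + 6*6))/(-773) = (2 + 1*(3 + 36))*(-1/773) = (2 + 1*39)*(-1/773) = (2 + 39)*(-1/773) = 41*(-1/773) = -41/773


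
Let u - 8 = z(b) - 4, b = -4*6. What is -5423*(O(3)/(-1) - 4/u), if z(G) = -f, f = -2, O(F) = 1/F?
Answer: 5423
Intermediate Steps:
b = -24
z(G) = 2 (z(G) = -1*(-2) = 2)
u = 6 (u = 8 + (2 - 4) = 8 - 2 = 6)
-5423*(O(3)/(-1) - 4/u) = -5423*(1/(3*(-1)) - 4/6) = -5423*((⅓)*(-1) - 4*⅙) = -5423*(-⅓ - ⅔) = -5423*(-1) = 5423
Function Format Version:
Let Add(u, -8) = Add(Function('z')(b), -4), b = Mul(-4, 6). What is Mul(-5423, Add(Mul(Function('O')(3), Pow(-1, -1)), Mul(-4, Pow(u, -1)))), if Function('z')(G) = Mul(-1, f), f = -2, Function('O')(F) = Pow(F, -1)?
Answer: 5423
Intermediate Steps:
b = -24
Function('z')(G) = 2 (Function('z')(G) = Mul(-1, -2) = 2)
u = 6 (u = Add(8, Add(2, -4)) = Add(8, -2) = 6)
Mul(-5423, Add(Mul(Function('O')(3), Pow(-1, -1)), Mul(-4, Pow(u, -1)))) = Mul(-5423, Add(Mul(Pow(3, -1), Pow(-1, -1)), Mul(-4, Pow(6, -1)))) = Mul(-5423, Add(Mul(Rational(1, 3), -1), Mul(-4, Rational(1, 6)))) = Mul(-5423, Add(Rational(-1, 3), Rational(-2, 3))) = Mul(-5423, -1) = 5423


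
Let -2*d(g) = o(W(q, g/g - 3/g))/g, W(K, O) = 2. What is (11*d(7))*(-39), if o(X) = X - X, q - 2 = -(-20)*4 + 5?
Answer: 0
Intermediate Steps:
q = 87 (q = 2 + (-(-20)*4 + 5) = 2 + (-5*(-16) + 5) = 2 + (80 + 5) = 2 + 85 = 87)
o(X) = 0
d(g) = 0 (d(g) = -0/g = -½*0 = 0)
(11*d(7))*(-39) = (11*0)*(-39) = 0*(-39) = 0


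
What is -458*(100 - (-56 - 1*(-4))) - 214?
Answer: -69830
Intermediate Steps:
-458*(100 - (-56 - 1*(-4))) - 214 = -458*(100 - (-56 + 4)) - 214 = -458*(100 - 1*(-52)) - 214 = -458*(100 + 52) - 214 = -458*152 - 214 = -69616 - 214 = -69830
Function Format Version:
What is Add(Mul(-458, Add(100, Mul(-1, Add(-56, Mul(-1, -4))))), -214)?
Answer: -69830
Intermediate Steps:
Add(Mul(-458, Add(100, Mul(-1, Add(-56, Mul(-1, -4))))), -214) = Add(Mul(-458, Add(100, Mul(-1, Add(-56, 4)))), -214) = Add(Mul(-458, Add(100, Mul(-1, -52))), -214) = Add(Mul(-458, Add(100, 52)), -214) = Add(Mul(-458, 152), -214) = Add(-69616, -214) = -69830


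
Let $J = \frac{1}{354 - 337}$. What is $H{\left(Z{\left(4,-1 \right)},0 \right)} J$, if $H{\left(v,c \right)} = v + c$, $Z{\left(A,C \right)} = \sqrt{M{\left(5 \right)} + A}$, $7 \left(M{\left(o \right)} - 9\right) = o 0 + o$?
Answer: $\frac{4 \sqrt{42}}{119} \approx 0.21784$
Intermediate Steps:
$J = \frac{1}{17} \approx 0.058824$
$M{\left(o \right)} = 9 + \frac{o}{7}$ ($M{\left(o \right)} = 9 + \frac{o 0 + o}{7} = 9 + \frac{0 + o}{7} = 9 + \frac{o}{7}$)
$Z{\left(A,C \right)} = \sqrt{\frac{68}{7} + A}$ ($Z{\left(A,C \right)} = \sqrt{\left(9 + \frac{1}{7} \cdot 5\right) + A} = \sqrt{\left(9 + \frac{5}{7}\right) + A} = \sqrt{\frac{68}{7} + A}$)
$H{\left(v,c \right)} = c + v$
$H{\left(Z{\left(4,-1 \right)},0 \right)} J = \left(0 + \frac{\sqrt{476 + 49 \cdot 4}}{7}\right) \frac{1}{17} = \left(0 + \frac{\sqrt{476 + 196}}{7}\right) \frac{1}{17} = \left(0 + \frac{\sqrt{672}}{7}\right) \frac{1}{17} = \left(0 + \frac{4 \sqrt{42}}{7}\right) \frac{1}{17} = \frac{4 \sqrt{42}}{7} \cdot \frac{1}{17} = \frac{4 \sqrt{42}}{119}$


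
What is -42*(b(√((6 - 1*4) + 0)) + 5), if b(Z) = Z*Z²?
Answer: -210 - 84*√2 ≈ -328.79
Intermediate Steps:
b(Z) = Z³
-42*(b(√((6 - 1*4) + 0)) + 5) = -42*((√((6 - 1*4) + 0))³ + 5) = -42*((√((6 - 4) + 0))³ + 5) = -42*((√(2 + 0))³ + 5) = -42*((√2)³ + 5) = -42*(2*√2 + 5) = -42*(5 + 2*√2) = -210 - 84*√2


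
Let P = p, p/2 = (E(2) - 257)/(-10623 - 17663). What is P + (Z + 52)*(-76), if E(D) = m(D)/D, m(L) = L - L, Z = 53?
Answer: -112860883/14143 ≈ -7980.0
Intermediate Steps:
m(L) = 0
E(D) = 0 (E(D) = 0/D = 0)
p = 257/14143 (p = 2*((0 - 257)/(-10623 - 17663)) = 2*(-257/(-28286)) = 2*(-257*(-1/28286)) = 2*(257/28286) = 257/14143 ≈ 0.018172)
P = 257/14143 ≈ 0.018172
P + (Z + 52)*(-76) = 257/14143 + (53 + 52)*(-76) = 257/14143 + 105*(-76) = 257/14143 - 7980 = -112860883/14143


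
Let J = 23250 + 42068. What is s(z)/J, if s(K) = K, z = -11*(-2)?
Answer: 1/2969 ≈ 0.00033681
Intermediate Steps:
z = 22
J = 65318
s(z)/J = 22/65318 = 22*(1/65318) = 1/2969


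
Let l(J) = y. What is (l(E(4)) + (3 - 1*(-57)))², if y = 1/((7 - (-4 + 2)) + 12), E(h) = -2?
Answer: 1590121/441 ≈ 3605.7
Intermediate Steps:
y = 1/21 (y = 1/((7 - 1*(-2)) + 12) = 1/((7 + 2) + 12) = 1/(9 + 12) = 1/21 ≈ 0.047619)
l(J) = 1/21
(l(E(4)) + (3 - 1*(-57)))² = (1/21 + (3 - 1*(-57)))² = (1/21 + (3 + 57))² = (1/21 + 60)² = (1261/21)² = 1590121/441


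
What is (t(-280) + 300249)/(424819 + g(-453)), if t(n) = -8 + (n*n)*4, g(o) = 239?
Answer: 613841/425058 ≈ 1.4441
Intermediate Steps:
t(n) = -8 + 4*n² (t(n) = -8 + n²*4 = -8 + 4*n²)
(t(-280) + 300249)/(424819 + g(-453)) = ((-8 + 4*(-280)²) + 300249)/(424819 + 239) = ((-8 + 4*78400) + 300249)/425058 = ((-8 + 313600) + 300249)*(1/425058) = (313592 + 300249)*(1/425058) = 613841*(1/425058) = 613841/425058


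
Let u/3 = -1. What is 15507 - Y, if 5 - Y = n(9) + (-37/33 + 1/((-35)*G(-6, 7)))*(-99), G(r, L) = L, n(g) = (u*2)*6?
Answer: 3816464/245 ≈ 15577.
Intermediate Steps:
u = -3 (u = 3*(-1) = -3)
n(g) = -36 (n(g) = -3*2*6 = -6*6 = -36)
Y = -17249/245 (Y = 5 - (-36 + (-37/33 + 1/(-35*7))*(-99)) = 5 - (-36 + (-37*1/33 - 1/35*⅐)*(-99)) = 5 - (-36 + (-37/33 - 1/245)*(-99)) = 5 - (-36 - 9098/8085*(-99)) = 5 - (-36 + 27294/245) = 5 - 1*18474/245 = 5 - 18474/245 = -17249/245 ≈ -70.404)
15507 - Y = 15507 - 1*(-17249/245) = 15507 + 17249/245 = 3816464/245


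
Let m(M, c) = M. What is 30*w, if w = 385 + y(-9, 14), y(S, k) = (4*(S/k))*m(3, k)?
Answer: 79230/7 ≈ 11319.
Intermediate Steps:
y(S, k) = 12*S/k (y(S, k) = (4*(S/k))*3 = (4*S/k)*3 = 12*S/k)
w = 2641/7 (w = 385 + 12*(-9)/14 = 385 + 12*(-9)*(1/14) = 385 - 54/7 = 2641/7 ≈ 377.29)
30*w = 30*(2641/7) = 79230/7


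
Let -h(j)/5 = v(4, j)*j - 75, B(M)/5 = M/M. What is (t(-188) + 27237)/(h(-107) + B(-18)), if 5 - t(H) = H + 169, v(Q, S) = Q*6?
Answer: 27261/13220 ≈ 2.0621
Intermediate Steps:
v(Q, S) = 6*Q
B(M) = 5 (B(M) = 5*(M/M) = 5*1 = 5)
h(j) = 375 - 120*j (h(j) = -5*((6*4)*j - 75) = -5*(24*j - 75) = -5*(-75 + 24*j) = 375 - 120*j)
t(H) = -164 - H (t(H) = 5 - (H + 169) = 5 - (169 + H) = 5 + (-169 - H) = -164 - H)
(t(-188) + 27237)/(h(-107) + B(-18)) = ((-164 - 1*(-188)) + 27237)/((375 - 120*(-107)) + 5) = ((-164 + 188) + 27237)/((375 + 12840) + 5) = (24 + 27237)/(13215 + 5) = 27261/13220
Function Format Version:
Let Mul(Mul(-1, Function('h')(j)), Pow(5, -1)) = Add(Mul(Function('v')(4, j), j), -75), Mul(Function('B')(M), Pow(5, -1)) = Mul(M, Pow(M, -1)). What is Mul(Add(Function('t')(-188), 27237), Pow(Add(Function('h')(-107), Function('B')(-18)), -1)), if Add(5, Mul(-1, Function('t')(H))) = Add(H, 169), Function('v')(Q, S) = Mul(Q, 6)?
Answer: Rational(27261, 13220) ≈ 2.0621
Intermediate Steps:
Function('v')(Q, S) = Mul(6, Q)
Function('B')(M) = 5 (Function('B')(M) = Mul(5, Mul(M, Pow(M, -1))) = Mul(5, 1) = 5)
Function('h')(j) = Add(375, Mul(-120, j)) (Function('h')(j) = Mul(-5, Add(Mul(Mul(6, 4), j), -75)) = Mul(-5, Add(Mul(24, j), -75)) = Mul(-5, Add(-75, Mul(24, j))) = Add(375, Mul(-120, j)))
Function('t')(H) = Add(-164, Mul(-1, H)) (Function('t')(H) = Add(5, Mul(-1, Add(H, 169))) = Add(5, Mul(-1, Add(169, H))) = Add(5, Add(-169, Mul(-1, H))) = Add(-164, Mul(-1, H)))
Mul(Add(Function('t')(-188), 27237), Pow(Add(Function('h')(-107), Function('B')(-18)), -1)) = Mul(Add(Add(-164, Mul(-1, -188)), 27237), Pow(Add(Add(375, Mul(-120, -107)), 5), -1)) = Mul(Add(Add(-164, 188), 27237), Pow(Add(Add(375, 12840), 5), -1)) = Mul(Add(24, 27237), Pow(Add(13215, 5), -1)) = Mul(27261, Pow(13220, -1)) = Mul(27261, Rational(1, 13220)) = Rational(27261, 13220)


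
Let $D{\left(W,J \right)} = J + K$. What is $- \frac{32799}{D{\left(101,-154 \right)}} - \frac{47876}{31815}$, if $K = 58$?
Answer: $\frac{346301363}{1018080} \approx 340.15$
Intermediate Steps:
$D{\left(W,J \right)} = 58 + J$ ($D{\left(W,J \right)} = J + 58 = 58 + J$)
$- \frac{32799}{D{\left(101,-154 \right)}} - \frac{47876}{31815} = - \frac{32799}{58 - 154} - \frac{47876}{31815} = - \frac{32799}{-96} - \frac{47876}{31815} = \left(-32799\right) \left(- \frac{1}{96}\right) - \frac{47876}{31815} = \frac{10933}{32} - \frac{47876}{31815} = \frac{346301363}{1018080}$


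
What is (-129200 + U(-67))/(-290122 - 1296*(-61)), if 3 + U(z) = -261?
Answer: 64732/105533 ≈ 0.61338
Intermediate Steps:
U(z) = -264 (U(z) = -3 - 261 = -264)
(-129200 + U(-67))/(-290122 - 1296*(-61)) = (-129200 - 264)/(-290122 - 1296*(-61)) = -129464/(-290122 + 79056) = -129464/(-211066) = -129464*(-1/211066) = 64732/105533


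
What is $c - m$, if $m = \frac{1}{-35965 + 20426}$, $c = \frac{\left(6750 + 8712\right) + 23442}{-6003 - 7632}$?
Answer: $- \frac{201505207}{70624755} \approx -2.8532$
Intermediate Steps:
$c = - \frac{12968}{4545}$ ($c = \frac{15462 + 23442}{-13635} = 38904 \left(- \frac{1}{13635}\right) = - \frac{12968}{4545} \approx -2.8532$)
$m = - \frac{1}{15539}$ ($m = \frac{1}{-15539} = - \frac{1}{15539} \approx -6.4354 \cdot 10^{-5}$)
$c - m = - \frac{12968}{4545} - - \frac{1}{15539} = - \frac{12968}{4545} + \frac{1}{15539} = - \frac{201505207}{70624755}$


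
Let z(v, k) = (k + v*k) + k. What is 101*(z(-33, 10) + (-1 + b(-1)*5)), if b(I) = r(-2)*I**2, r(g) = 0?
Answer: -31411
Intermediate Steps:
b(I) = 0 (b(I) = 0*I**2 = 0)
z(v, k) = 2*k + k*v (z(v, k) = (k + k*v) + k = 2*k + k*v)
101*(z(-33, 10) + (-1 + b(-1)*5)) = 101*(10*(2 - 33) + (-1 + 0*5)) = 101*(10*(-31) + (-1 + 0)) = 101*(-310 - 1) = 101*(-311) = -31411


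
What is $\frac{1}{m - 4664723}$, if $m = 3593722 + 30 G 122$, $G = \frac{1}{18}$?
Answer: $- \frac{3}{3212393} \approx -9.3388 \cdot 10^{-7}$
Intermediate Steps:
$G = \frac{1}{18} \approx 0.055556$
$m = \frac{10781776}{3}$ ($m = 3593722 + 30 \cdot \frac{1}{18} \cdot 122 = 3593722 + \frac{5}{3} \cdot 122 = 3593722 + \frac{610}{3} = \frac{10781776}{3} \approx 3.5939 \cdot 10^{6}$)
$\frac{1}{m - 4664723} = \frac{1}{\frac{10781776}{3} - 4664723} = \frac{1}{- \frac{3212393}{3}} = - \frac{3}{3212393}$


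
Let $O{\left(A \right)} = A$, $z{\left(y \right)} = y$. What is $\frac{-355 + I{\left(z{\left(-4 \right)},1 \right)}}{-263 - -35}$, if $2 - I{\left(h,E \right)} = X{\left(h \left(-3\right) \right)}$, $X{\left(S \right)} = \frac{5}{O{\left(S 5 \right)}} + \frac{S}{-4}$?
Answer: $\frac{4201}{2736} \approx 1.5355$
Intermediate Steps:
$X{\left(S \right)} = \frac{1}{S} - \frac{S}{4}$ ($X{\left(S \right)} = \frac{5}{S 5} + \frac{S}{-4} = \frac{5}{5 S} + S \left(- \frac{1}{4}\right) = 5 \frac{1}{5 S} - \frac{S}{4} = \frac{1}{S} - \frac{S}{4}$)
$I{\left(h,E \right)} = 2 - \frac{3 h}{4} + \frac{1}{3 h}$ ($I{\left(h,E \right)} = 2 - \left(\frac{1}{h \left(-3\right)} - \frac{h \left(-3\right)}{4}\right) = 2 - \left(\frac{1}{\left(-3\right) h} - \frac{\left(-3\right) h}{4}\right) = 2 - \left(- \frac{1}{3 h} + \frac{3 h}{4}\right) = 2 - \frac{3 h}{4} + \frac{1}{3 h}$)
$\frac{-355 + I{\left(z{\left(-4 \right)},1 \right)}}{-263 - -35} = \frac{-355 + \left(2 - -3 + \frac{1}{3 \left(-4\right)}\right)}{-263 - -35} = \frac{-355 + \left(2 + 3 + \frac{1}{3} \left(- \frac{1}{4}\right)\right)}{-263 + \left(-138 + 173\right)} = \frac{-355 + \left(2 + 3 - \frac{1}{12}\right)}{-263 + 35} = \frac{-355 + \frac{59}{12}}{-228} = \left(- \frac{4201}{12}\right) \left(- \frac{1}{228}\right) = \frac{4201}{2736}$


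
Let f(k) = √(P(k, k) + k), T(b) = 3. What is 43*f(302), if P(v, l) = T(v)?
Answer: 43*√305 ≈ 750.96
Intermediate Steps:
P(v, l) = 3
f(k) = √(3 + k)
43*f(302) = 43*√(3 + 302) = 43*√305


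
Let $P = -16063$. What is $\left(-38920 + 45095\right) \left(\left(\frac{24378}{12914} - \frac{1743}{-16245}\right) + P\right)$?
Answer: $- \frac{36501887390345}{368049} \approx -9.9177 \cdot 10^{7}$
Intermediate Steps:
$\left(-38920 + 45095\right) \left(\left(\frac{24378}{12914} - \frac{1743}{-16245}\right) + P\right) = \left(-38920 + 45095\right) \left(\left(\frac{24378}{12914} - \frac{1743}{-16245}\right) - 16063\right) = 6175 \left(\left(24378 \cdot \frac{1}{12914} - - \frac{581}{5415}\right) - 16063\right) = 6175 \left(\left(\frac{12189}{6457} + \frac{581}{5415}\right) - 16063\right) = 6175 \left(\frac{69754952}{34964655} - 16063\right) = 6175 \left(- \frac{561567498313}{34964655}\right) = - \frac{36501887390345}{368049}$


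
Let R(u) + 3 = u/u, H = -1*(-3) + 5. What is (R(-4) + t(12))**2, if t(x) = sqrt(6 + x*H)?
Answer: (2 - sqrt(102))**2 ≈ 65.602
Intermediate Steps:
H = 8 (H = 3 + 5 = 8)
R(u) = -2 (R(u) = -3 + u/u = -3 + 1 = -2)
t(x) = sqrt(6 + 8*x) (t(x) = sqrt(6 + x*8) = sqrt(6 + 8*x))
(R(-4) + t(12))**2 = (-2 + sqrt(6 + 8*12))**2 = (-2 + sqrt(6 + 96))**2 = (-2 + sqrt(102))**2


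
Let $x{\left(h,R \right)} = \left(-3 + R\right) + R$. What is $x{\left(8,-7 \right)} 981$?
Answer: $-16677$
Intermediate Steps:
$x{\left(h,R \right)} = -3 + 2 R$
$x{\left(8,-7 \right)} 981 = \left(-3 + 2 \left(-7\right)\right) 981 = \left(-3 - 14\right) 981 = \left(-17\right) 981 = -16677$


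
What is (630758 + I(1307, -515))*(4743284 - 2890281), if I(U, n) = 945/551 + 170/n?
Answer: 66332851498337125/56753 ≈ 1.1688e+12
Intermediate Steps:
I(U, n) = 945/551 + 170/n (I(U, n) = 945*(1/551) + 170/n = 945/551 + 170/n)
(630758 + I(1307, -515))*(4743284 - 2890281) = (630758 + (945/551 + 170/(-515)))*(4743284 - 2890281) = (630758 + (945/551 + 170*(-1/515)))*1853003 = (630758 + (945/551 - 34/103))*1853003 = (630758 + 78601/56753)*1853003 = (35797487375/56753)*1853003 = 66332851498337125/56753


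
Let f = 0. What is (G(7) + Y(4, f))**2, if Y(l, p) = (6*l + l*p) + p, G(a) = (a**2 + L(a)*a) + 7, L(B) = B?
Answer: 16641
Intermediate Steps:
G(a) = 7 + 2*a**2 (G(a) = (a**2 + a*a) + 7 = (a**2 + a**2) + 7 = 2*a**2 + 7 = 7 + 2*a**2)
Y(l, p) = p + 6*l + l*p
(G(7) + Y(4, f))**2 = ((7 + 2*7**2) + (0 + 6*4 + 4*0))**2 = ((7 + 2*49) + (0 + 24 + 0))**2 = ((7 + 98) + 24)**2 = (105 + 24)**2 = 129**2 = 16641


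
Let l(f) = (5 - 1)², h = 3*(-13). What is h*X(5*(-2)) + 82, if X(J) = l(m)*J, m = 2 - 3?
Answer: 6322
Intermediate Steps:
h = -39
m = -1
l(f) = 16 (l(f) = 4² = 16)
X(J) = 16*J
h*X(5*(-2)) + 82 = -624*5*(-2) + 82 = -624*(-10) + 82 = -39*(-160) + 82 = 6240 + 82 = 6322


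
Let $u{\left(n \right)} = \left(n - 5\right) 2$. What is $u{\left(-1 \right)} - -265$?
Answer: $253$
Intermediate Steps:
$u{\left(n \right)} = -10 + 2 n$ ($u{\left(n \right)} = \left(-5 + n\right) 2 = -10 + 2 n$)
$u{\left(-1 \right)} - -265 = \left(-10 + 2 \left(-1\right)\right) - -265 = \left(-10 - 2\right) + 265 = -12 + 265 = 253$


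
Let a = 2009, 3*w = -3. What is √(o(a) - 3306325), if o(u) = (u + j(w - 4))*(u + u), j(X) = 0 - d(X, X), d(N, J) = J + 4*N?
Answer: √4866287 ≈ 2206.0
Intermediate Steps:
w = -1 (w = (⅓)*(-3) = -1)
j(X) = -5*X (j(X) = 0 - (X + 4*X) = 0 - 5*X = -5*X)
o(u) = 2*u*(25 + u) (o(u) = (u - 5*(-1 - 4))*(u + u) = (u - 5*(-5))*(2*u) = (u + 25)*(2*u) = (25 + u)*(2*u) = 2*u*(25 + u))
√(o(a) - 3306325) = √(2*2009*(25 + 2009) - 3306325) = √(2*2009*2034 - 3306325) = √(8172612 - 3306325) = √4866287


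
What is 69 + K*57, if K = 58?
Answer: 3375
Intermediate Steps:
69 + K*57 = 69 + 58*57 = 69 + 3306 = 3375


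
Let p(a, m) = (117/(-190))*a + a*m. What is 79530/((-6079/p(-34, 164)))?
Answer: 8394089286/115501 ≈ 72676.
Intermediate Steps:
p(a, m) = -117*a/190 + a*m (p(a, m) = (117*(-1/190))*a + a*m = -117*a/190 + a*m)
79530/((-6079/p(-34, 164))) = 79530/((-6079*(-95/(17*(-117 + 190*164))))) = 79530/((-6079*(-95/(17*(-117 + 31160))))) = 79530/((-6079/((1/190)*(-34)*31043))) = 79530/((-6079/(-527731/95))) = 79530/((-6079*(-95/527731))) = 79530/(577505/527731) = 79530*(527731/577505) = 8394089286/115501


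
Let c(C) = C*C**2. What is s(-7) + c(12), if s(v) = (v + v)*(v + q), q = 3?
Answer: 1784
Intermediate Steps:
c(C) = C**3
s(v) = 2*v*(3 + v) (s(v) = (v + v)*(v + 3) = (2*v)*(3 + v) = 2*v*(3 + v))
s(-7) + c(12) = 2*(-7)*(3 - 7) + 12**3 = 2*(-7)*(-4) + 1728 = 56 + 1728 = 1784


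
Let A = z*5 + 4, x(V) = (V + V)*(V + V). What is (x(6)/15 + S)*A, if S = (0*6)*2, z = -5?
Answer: -1008/5 ≈ -201.60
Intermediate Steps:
x(V) = 4*V**2 (x(V) = (2*V)*(2*V) = 4*V**2)
A = -21 (A = -5*5 + 4 = -25 + 4 = -21)
S = 0 (S = 0*2 = 0)
(x(6)/15 + S)*A = ((4*6**2)/15 + 0)*(-21) = ((4*36)*(1/15) + 0)*(-21) = (144*(1/15) + 0)*(-21) = (48/5 + 0)*(-21) = (48/5)*(-21) = -1008/5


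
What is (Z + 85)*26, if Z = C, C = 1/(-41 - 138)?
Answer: 395564/179 ≈ 2209.9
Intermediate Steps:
C = -1/179 (C = 1/(-179) = -1/179 ≈ -0.0055866)
Z = -1/179 ≈ -0.0055866
(Z + 85)*26 = (-1/179 + 85)*26 = (15214/179)*26 = 395564/179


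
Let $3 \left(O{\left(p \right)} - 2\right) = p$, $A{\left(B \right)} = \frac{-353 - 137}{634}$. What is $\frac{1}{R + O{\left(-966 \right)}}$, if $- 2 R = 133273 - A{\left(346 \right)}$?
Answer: $- \frac{317}{21225333} \approx -1.4935 \cdot 10^{-5}$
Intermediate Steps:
$A{\left(B \right)} = - \frac{245}{317}$ ($A{\left(B \right)} = \left(-353 - 137\right) \frac{1}{634} = \left(-490\right) \frac{1}{634} = - \frac{245}{317}$)
$O{\left(p \right)} = 2 + \frac{p}{3}$
$R = - \frac{21123893}{317}$ ($R = - \frac{133273 - - \frac{245}{317}}{2} = - \frac{133273 + \frac{245}{317}}{2} = \left(- \frac{1}{2}\right) \frac{42247786}{317} = - \frac{21123893}{317} \approx -66637.0$)
$\frac{1}{R + O{\left(-966 \right)}} = \frac{1}{- \frac{21123893}{317} + \left(2 + \frac{1}{3} \left(-966\right)\right)} = \frac{1}{- \frac{21123893}{317} + \left(2 - 322\right)} = \frac{1}{- \frac{21123893}{317} - 320} = \frac{1}{- \frac{21225333}{317}} = - \frac{317}{21225333}$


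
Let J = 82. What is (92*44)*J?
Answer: 331936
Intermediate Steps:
(92*44)*J = (92*44)*82 = 4048*82 = 331936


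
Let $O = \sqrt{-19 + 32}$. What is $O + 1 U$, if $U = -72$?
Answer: $-72 + \sqrt{13} \approx -68.394$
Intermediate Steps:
$O = \sqrt{13} \approx 3.6056$
$O + 1 U = \sqrt{13} + 1 \left(-72\right) = \sqrt{13} - 72 = -72 + \sqrt{13}$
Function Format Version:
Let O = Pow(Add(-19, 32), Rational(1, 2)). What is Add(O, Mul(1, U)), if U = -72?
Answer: Add(-72, Pow(13, Rational(1, 2))) ≈ -68.394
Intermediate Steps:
O = Pow(13, Rational(1, 2)) ≈ 3.6056
Add(O, Mul(1, U)) = Add(Pow(13, Rational(1, 2)), Mul(1, -72)) = Add(Pow(13, Rational(1, 2)), -72) = Add(-72, Pow(13, Rational(1, 2)))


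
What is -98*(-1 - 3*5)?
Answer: 1568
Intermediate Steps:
-98*(-1 - 3*5) = -98*(-1 - 15) = -98*(-16) = 1568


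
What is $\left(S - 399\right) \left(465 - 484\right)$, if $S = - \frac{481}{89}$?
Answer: $\frac{683848}{89} \approx 7683.7$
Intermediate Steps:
$S = - \frac{481}{89}$ ($S = \left(-481\right) \frac{1}{89} = - \frac{481}{89} \approx -5.4045$)
$\left(S - 399\right) \left(465 - 484\right) = \left(- \frac{481}{89} - 399\right) \left(465 - 484\right) = \left(- \frac{35992}{89}\right) \left(-19\right) = \frac{683848}{89}$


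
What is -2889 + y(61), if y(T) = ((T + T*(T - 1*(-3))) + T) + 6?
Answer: 1143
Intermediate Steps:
y(T) = 6 + 2*T + T*(3 + T) (y(T) = ((T + T*(T + 3)) + T) + 6 = ((T + T*(3 + T)) + T) + 6 = (2*T + T*(3 + T)) + 6 = 6 + 2*T + T*(3 + T))
-2889 + y(61) = -2889 + (6 + 61**2 + 5*61) = -2889 + (6 + 3721 + 305) = -2889 + 4032 = 1143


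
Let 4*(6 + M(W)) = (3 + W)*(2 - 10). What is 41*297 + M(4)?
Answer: 12157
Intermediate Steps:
M(W) = -12 - 2*W (M(W) = -6 + ((3 + W)*(2 - 10))/4 = -6 + ((3 + W)*(-8))/4 = -6 + (-24 - 8*W)/4 = -6 + (-6 - 2*W) = -12 - 2*W)
41*297 + M(4) = 41*297 + (-12 - 2*4) = 12177 + (-12 - 8) = 12177 - 20 = 12157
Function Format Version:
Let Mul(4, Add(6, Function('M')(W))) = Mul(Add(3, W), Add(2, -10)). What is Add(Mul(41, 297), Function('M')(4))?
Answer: 12157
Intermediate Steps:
Function('M')(W) = Add(-12, Mul(-2, W)) (Function('M')(W) = Add(-6, Mul(Rational(1, 4), Mul(Add(3, W), Add(2, -10)))) = Add(-6, Mul(Rational(1, 4), Mul(Add(3, W), -8))) = Add(-6, Mul(Rational(1, 4), Add(-24, Mul(-8, W)))) = Add(-6, Add(-6, Mul(-2, W))) = Add(-12, Mul(-2, W)))
Add(Mul(41, 297), Function('M')(4)) = Add(Mul(41, 297), Add(-12, Mul(-2, 4))) = Add(12177, Add(-12, -8)) = Add(12177, -20) = 12157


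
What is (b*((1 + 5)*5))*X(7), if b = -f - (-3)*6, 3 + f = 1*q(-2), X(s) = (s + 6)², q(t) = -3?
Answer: 121680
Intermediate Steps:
X(s) = (6 + s)²
f = -6 (f = -3 + 1*(-3) = -3 - 3 = -6)
b = 24 (b = -1*(-6) - (-3)*6 = 6 - 1*(-18) = 6 + 18 = 24)
(b*((1 + 5)*5))*X(7) = (24*((1 + 5)*5))*(6 + 7)² = (24*(6*5))*13² = (24*30)*169 = 720*169 = 121680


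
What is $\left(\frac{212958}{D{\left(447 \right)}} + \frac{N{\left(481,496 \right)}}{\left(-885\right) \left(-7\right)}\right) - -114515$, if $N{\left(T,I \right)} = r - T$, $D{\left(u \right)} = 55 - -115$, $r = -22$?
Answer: $\frac{2438413231}{21063} \approx 1.1577 \cdot 10^{5}$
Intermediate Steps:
$D{\left(u \right)} = 170$ ($D{\left(u \right)} = 55 + 115 = 170$)
$N{\left(T,I \right)} = -22 - T$
$\left(\frac{212958}{D{\left(447 \right)}} + \frac{N{\left(481,496 \right)}}{\left(-885\right) \left(-7\right)}\right) - -114515 = \left(\frac{212958}{170} + \frac{-22 - 481}{\left(-885\right) \left(-7\right)}\right) - -114515 = \left(212958 \cdot \frac{1}{170} + \frac{-22 - 481}{6195}\right) + 114515 = \left(\frac{106479}{85} - \frac{503}{6195}\right) + 114515 = \frac{26383786}{21063} + 114515 = \frac{2438413231}{21063}$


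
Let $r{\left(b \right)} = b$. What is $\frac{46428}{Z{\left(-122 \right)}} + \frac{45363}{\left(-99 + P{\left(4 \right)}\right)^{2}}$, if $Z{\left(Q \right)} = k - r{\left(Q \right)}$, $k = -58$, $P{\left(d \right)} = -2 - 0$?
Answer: $\frac{119128815}{163216} \approx 729.88$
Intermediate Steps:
$P{\left(d \right)} = -2$ ($P{\left(d \right)} = -2 + 0 = -2$)
$Z{\left(Q \right)} = -58 - Q$
$\frac{46428}{Z{\left(-122 \right)}} + \frac{45363}{\left(-99 + P{\left(4 \right)}\right)^{2}} = \frac{46428}{-58 - -122} + \frac{45363}{\left(-99 - 2\right)^{2}} = \frac{46428}{-58 + 122} + \frac{45363}{\left(-101\right)^{2}} = \frac{46428}{64} + \frac{45363}{10201} = 46428 \cdot \frac{1}{64} + 45363 \cdot \frac{1}{10201} = \frac{11607}{16} + \frac{45363}{10201} = \frac{119128815}{163216}$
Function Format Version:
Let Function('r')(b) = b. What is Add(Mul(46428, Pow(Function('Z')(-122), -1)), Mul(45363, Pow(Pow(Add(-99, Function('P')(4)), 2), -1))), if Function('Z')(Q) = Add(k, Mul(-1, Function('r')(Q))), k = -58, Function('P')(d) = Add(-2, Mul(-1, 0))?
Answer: Rational(119128815, 163216) ≈ 729.88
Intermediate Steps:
Function('P')(d) = -2 (Function('P')(d) = Add(-2, 0) = -2)
Function('Z')(Q) = Add(-58, Mul(-1, Q))
Add(Mul(46428, Pow(Function('Z')(-122), -1)), Mul(45363, Pow(Pow(Add(-99, Function('P')(4)), 2), -1))) = Add(Mul(46428, Pow(Add(-58, Mul(-1, -122)), -1)), Mul(45363, Pow(Pow(Add(-99, -2), 2), -1))) = Add(Mul(46428, Pow(Add(-58, 122), -1)), Mul(45363, Pow(Pow(-101, 2), -1))) = Add(Mul(46428, Pow(64, -1)), Mul(45363, Pow(10201, -1))) = Add(Mul(46428, Rational(1, 64)), Mul(45363, Rational(1, 10201))) = Add(Rational(11607, 16), Rational(45363, 10201)) = Rational(119128815, 163216)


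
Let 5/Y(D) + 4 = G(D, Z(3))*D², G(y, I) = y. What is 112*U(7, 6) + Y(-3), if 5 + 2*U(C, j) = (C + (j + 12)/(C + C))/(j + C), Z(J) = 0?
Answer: -98521/403 ≈ -244.47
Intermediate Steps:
U(C, j) = -5/2 + (C + (12 + j)/(2*C))/(2*(C + j)) (U(C, j) = -5/2 + ((C + (j + 12)/(C + C))/(j + C))/2 = -5/2 + ((C + (12 + j)/((2*C)))/(C + j))/2 = -5/2 + ((C + (12 + j)*(1/(2*C)))/(C + j))/2 = -5/2 + ((C + (12 + j)/(2*C))/(C + j))/2 = -5/2 + (C + (12 + j)/(2*C))/(2*(C + j)))
Y(D) = 5/(-4 + D³) (Y(D) = 5/(-4 + D*D²) = 5/(-4 + D³))
112*U(7, 6) + Y(-3) = 112*((¼)*(12 + 6 - 8*7² - 10*7*6)/(7*(7 + 6))) + 5/(-4 + (-3)³) = 112*((¼)*(⅐)*(12 + 6 - 8*49 - 420)/13) + 5/(-4 - 27) = 112*((¼)*(⅐)*(1/13)*(12 + 6 - 392 - 420)) + 5/(-31) = 112*((¼)*(⅐)*(1/13)*(-794)) + 5*(-1/31) = 112*(-397/182) - 5/31 = -3176/13 - 5/31 = -98521/403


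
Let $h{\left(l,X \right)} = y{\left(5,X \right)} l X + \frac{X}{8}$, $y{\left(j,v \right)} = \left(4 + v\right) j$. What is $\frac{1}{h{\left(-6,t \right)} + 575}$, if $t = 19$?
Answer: $- \frac{8}{100261} \approx -7.9792 \cdot 10^{-5}$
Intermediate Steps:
$y{\left(j,v \right)} = j \left(4 + v\right)$
$h{\left(l,X \right)} = \frac{X}{8} + X l \left(20 + 5 X\right)$ ($h{\left(l,X \right)} = 5 \left(4 + X\right) l X + \frac{X}{8} = \left(20 + 5 X\right) l X + X \frac{1}{8} = l \left(20 + 5 X\right) X + \frac{X}{8} = X l \left(20 + 5 X\right) + \frac{X}{8} = \frac{X}{8} + X l \left(20 + 5 X\right)$)
$\frac{1}{h{\left(-6,t \right)} + 575} = \frac{1}{\frac{1}{8} \cdot 19 \left(1 + 40 \left(-6\right) \left(4 + 19\right)\right) + 575} = \frac{1}{\frac{1}{8} \cdot 19 \left(1 + 40 \left(-6\right) 23\right) + 575} = \frac{1}{\frac{1}{8} \cdot 19 \left(1 - 5520\right) + 575} = \frac{1}{\frac{1}{8} \cdot 19 \left(-5519\right) + 575} = \frac{1}{- \frac{104861}{8} + 575} = \frac{1}{- \frac{100261}{8}} = - \frac{8}{100261}$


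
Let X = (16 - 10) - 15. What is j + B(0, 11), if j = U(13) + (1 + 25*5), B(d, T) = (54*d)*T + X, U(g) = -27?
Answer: 90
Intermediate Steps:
X = -9 (X = 6 - 15 = -9)
B(d, T) = -9 + 54*T*d (B(d, T) = (54*d)*T - 9 = 54*T*d - 9 = -9 + 54*T*d)
j = 99 (j = -27 + (1 + 25*5) = -27 + (1 + 125) = -27 + 126 = 99)
j + B(0, 11) = 99 + (-9 + 54*11*0) = 99 + (-9 + 0) = 99 - 9 = 90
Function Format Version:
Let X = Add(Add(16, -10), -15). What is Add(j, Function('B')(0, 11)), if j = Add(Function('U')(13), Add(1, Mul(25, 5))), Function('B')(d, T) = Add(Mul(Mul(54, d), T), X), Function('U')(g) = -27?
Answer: 90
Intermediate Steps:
X = -9 (X = Add(6, -15) = -9)
Function('B')(d, T) = Add(-9, Mul(54, T, d)) (Function('B')(d, T) = Add(Mul(Mul(54, d), T), -9) = Add(Mul(54, T, d), -9) = Add(-9, Mul(54, T, d)))
j = 99 (j = Add(-27, Add(1, Mul(25, 5))) = Add(-27, Add(1, 125)) = Add(-27, 126) = 99)
Add(j, Function('B')(0, 11)) = Add(99, Add(-9, Mul(54, 11, 0))) = Add(99, Add(-9, 0)) = Add(99, -9) = 90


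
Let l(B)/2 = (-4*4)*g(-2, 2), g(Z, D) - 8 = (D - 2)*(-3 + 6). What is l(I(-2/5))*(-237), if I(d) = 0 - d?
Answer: 60672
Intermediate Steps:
g(Z, D) = 2 + 3*D (g(Z, D) = 8 + (D - 2)*(-3 + 6) = 8 + (-2 + D)*3 = 8 + (-6 + 3*D) = 2 + 3*D)
I(d) = -d
l(B) = -256 (l(B) = 2*((-4*4)*(2 + 3*2)) = 2*(-16*(2 + 6)) = 2*(-16*8) = 2*(-128) = -256)
l(I(-2/5))*(-237) = -256*(-237) = 60672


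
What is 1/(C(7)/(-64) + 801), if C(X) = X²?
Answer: 64/51215 ≈ 0.0012496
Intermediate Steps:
1/(C(7)/(-64) + 801) = 1/(7²/(-64) + 801) = 1/(49*(-1/64) + 801) = 1/(-49/64 + 801) = 1/(51215/64) = 64/51215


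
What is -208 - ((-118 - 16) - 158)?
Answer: 84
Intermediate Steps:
-208 - ((-118 - 16) - 158) = -208 - (-134 - 158) = -208 - 1*(-292) = -208 + 292 = 84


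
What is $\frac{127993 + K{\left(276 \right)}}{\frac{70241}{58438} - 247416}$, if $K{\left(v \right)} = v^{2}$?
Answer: $- \frac{11931228022}{14458425967} \approx -0.82521$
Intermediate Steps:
$\frac{127993 + K{\left(276 \right)}}{\frac{70241}{58438} - 247416} = \frac{127993 + 276^{2}}{\frac{70241}{58438} - 247416} = \frac{127993 + 76176}{70241 \cdot \frac{1}{58438} - 247416} = \frac{204169}{\frac{70241}{58438} - 247416} = \frac{204169}{- \frac{14458425967}{58438}} = 204169 \left(- \frac{58438}{14458425967}\right) = - \frac{11931228022}{14458425967}$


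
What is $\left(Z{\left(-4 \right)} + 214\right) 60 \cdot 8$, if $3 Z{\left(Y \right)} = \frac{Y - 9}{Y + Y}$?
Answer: $102980$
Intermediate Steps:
$Z{\left(Y \right)} = \frac{-9 + Y}{6 Y}$ ($Z{\left(Y \right)} = \frac{\left(Y - 9\right) \frac{1}{Y + Y}}{3} = \frac{\left(-9 + Y\right) \frac{1}{2 Y}}{3} = \frac{\frac{1}{2} \frac{1}{Y} \left(-9 + Y\right)}{3} = \frac{-9 + Y}{6 Y}$)
$\left(Z{\left(-4 \right)} + 214\right) 60 \cdot 8 = \left(\frac{-9 - 4}{6 \left(-4\right)} + 214\right) 60 \cdot 8 = \left(\frac{1}{6} \left(- \frac{1}{4}\right) \left(-13\right) + 214\right) 480 = \left(\frac{13}{24} + 214\right) 480 = \frac{5149}{24} \cdot 480 = 102980$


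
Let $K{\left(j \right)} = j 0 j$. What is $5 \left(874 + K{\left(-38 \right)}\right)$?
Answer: $4370$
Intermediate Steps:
$K{\left(j \right)} = 0$ ($K{\left(j \right)} = 0 j = 0$)
$5 \left(874 + K{\left(-38 \right)}\right) = 5 \left(874 + 0\right) = 5 \cdot 874 = 4370$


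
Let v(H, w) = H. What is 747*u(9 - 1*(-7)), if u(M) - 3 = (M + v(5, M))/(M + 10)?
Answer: 73953/26 ≈ 2844.3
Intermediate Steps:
u(M) = 3 + (5 + M)/(10 + M) (u(M) = 3 + (M + 5)/(M + 10) = 3 + (5 + M)/(10 + M))
747*u(9 - 1*(-7)) = 747*((35 + 4*(9 - 1*(-7)))/(10 + (9 - 1*(-7)))) = 747*((35 + 4*(9 + 7))/(10 + (9 + 7))) = 747*((35 + 4*16)/(10 + 16)) = 747*((35 + 64)/26) = 747*((1/26)*99) = 747*(99/26) = 73953/26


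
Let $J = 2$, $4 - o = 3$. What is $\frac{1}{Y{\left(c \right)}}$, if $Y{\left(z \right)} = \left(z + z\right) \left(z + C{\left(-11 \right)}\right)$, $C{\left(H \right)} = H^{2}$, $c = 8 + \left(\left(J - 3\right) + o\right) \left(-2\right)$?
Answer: $\frac{1}{2064} \approx 0.0004845$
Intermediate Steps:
$o = 1$ ($o = 4 - 3 = 1$)
$c = 8$ ($c = 8 + \left(\left(2 - 3\right) + 1\right) \left(-2\right) = 8 + \left(-1 + 1\right) \left(-2\right) = 8 + 0 \left(-2\right) = 8 + 0 = 8$)
$Y{\left(z \right)} = 2 z \left(121 + z\right)$ ($Y{\left(z \right)} = \left(z + z\right) \left(z + \left(-11\right)^{2}\right) = 2 z \left(z + 121\right) = 2 z \left(121 + z\right)$)
$\frac{1}{Y{\left(c \right)}} = \frac{1}{2 \cdot 8 \left(121 + 8\right)} = \frac{1}{2 \cdot 8 \cdot 129} = \frac{1}{2064}$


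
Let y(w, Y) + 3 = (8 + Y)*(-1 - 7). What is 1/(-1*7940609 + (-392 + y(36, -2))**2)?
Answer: -1/7744360 ≈ -1.2913e-7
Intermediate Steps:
y(w, Y) = -67 - 8*Y (y(w, Y) = -3 + (8 + Y)*(-1 - 7) = -3 + (8 + Y)*(-8) = -3 + (-64 - 8*Y) = -67 - 8*Y)
1/(-1*7940609 + (-392 + y(36, -2))**2) = 1/(-1*7940609 + (-392 + (-67 - 8*(-2)))**2) = 1/(-7940609 + (-392 + (-67 + 16))**2) = 1/(-7940609 + (-392 - 51)**2) = 1/(-7940609 + (-443)**2) = 1/(-7940609 + 196249) = 1/(-7744360) = -1/7744360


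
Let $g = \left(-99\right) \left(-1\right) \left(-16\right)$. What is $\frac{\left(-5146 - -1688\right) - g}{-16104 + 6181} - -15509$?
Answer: $\frac{153897681}{9923} \approx 15509.0$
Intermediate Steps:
$g = -1584$ ($g = 99 \left(-16\right) = -1584$)
$\frac{\left(-5146 - -1688\right) - g}{-16104 + 6181} - -15509 = \frac{\left(-5146 - -1688\right) - -1584}{-16104 + 6181} - -15509 = \frac{\left(-5146 + 1688\right) + 1584}{-9923} + 15509 = \left(-3458 + 1584\right) \left(- \frac{1}{9923}\right) + 15509 = \left(-1874\right) \left(- \frac{1}{9923}\right) + 15509 = \frac{1874}{9923} + 15509 = \frac{153897681}{9923}$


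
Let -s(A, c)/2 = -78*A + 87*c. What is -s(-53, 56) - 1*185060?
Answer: -167048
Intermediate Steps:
s(A, c) = -174*c + 156*A (s(A, c) = -2*(-78*A + 87*c) = -174*c + 156*A)
-s(-53, 56) - 1*185060 = -(-174*56 + 156*(-53)) - 1*185060 = -(-9744 - 8268) - 185060 = -1*(-18012) - 185060 = 18012 - 185060 = -167048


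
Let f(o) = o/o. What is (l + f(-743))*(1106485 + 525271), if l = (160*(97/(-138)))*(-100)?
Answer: 1266355247164/69 ≈ 1.8353e+10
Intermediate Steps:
f(o) = 1
l = 776000/69 (l = (160*(97*(-1/138)))*(-100) = (160*(-97/138))*(-100) = -7760/69*(-100) = 776000/69 ≈ 11246.)
(l + f(-743))*(1106485 + 525271) = (776000/69 + 1)*(1106485 + 525271) = (776069/69)*1631756 = 1266355247164/69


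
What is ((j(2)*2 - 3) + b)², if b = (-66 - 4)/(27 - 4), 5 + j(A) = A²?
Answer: 34225/529 ≈ 64.698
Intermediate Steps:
j(A) = -5 + A²
b = -70/23 ≈ -3.0435
((j(2)*2 - 3) + b)² = (((-5 + 2²)*2 - 3) - 70/23)² = (((-5 + 4)*2 - 3) - 70/23)² = ((-1*2 - 3) - 70/23)² = ((-2 - 3) - 70/23)² = (-5 - 70/23)² = (-185/23)² = 34225/529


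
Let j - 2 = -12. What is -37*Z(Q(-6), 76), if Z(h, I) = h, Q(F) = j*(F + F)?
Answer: -4440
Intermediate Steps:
j = -10 (j = 2 - 12 = -10)
Q(F) = -20*F (Q(F) = -10*(F + F) = -20*F)
-37*Z(Q(-6), 76) = -(-740)*(-6) = -37*120 = -4440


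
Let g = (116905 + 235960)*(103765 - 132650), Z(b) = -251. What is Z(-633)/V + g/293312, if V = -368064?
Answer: -29308549061971/843418656 ≈ -34750.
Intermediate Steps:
g = -10192505525 (g = 352865*(-28885) = -10192505525)
Z(-633)/V + g/293312 = -251/(-368064) - 10192505525/293312 = -251*(-1/368064) - 10192505525*1/293312 = 251/368064 - 10192505525/293312 = -29308549061971/843418656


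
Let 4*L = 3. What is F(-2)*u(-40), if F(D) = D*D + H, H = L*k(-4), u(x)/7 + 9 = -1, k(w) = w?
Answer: -70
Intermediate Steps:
L = ¾ (L = (¼)*3 = ¾ ≈ 0.75000)
u(x) = -70 (u(x) = -63 + 7*(-1) = -63 - 7 = -70)
H = -3 (H = (¾)*(-4) = -3)
F(D) = -3 + D² (F(D) = D*D - 3 = D² - 3 = -3 + D²)
F(-2)*u(-40) = (-3 + (-2)²)*(-70) = (-3 + 4)*(-70) = 1*(-70) = -70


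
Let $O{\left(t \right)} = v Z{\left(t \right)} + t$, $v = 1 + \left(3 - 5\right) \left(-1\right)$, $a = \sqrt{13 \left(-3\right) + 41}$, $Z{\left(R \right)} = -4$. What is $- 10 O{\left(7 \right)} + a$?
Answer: $50 + \sqrt{2} \approx 51.414$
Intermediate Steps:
$a = \sqrt{2}$ ($a = \sqrt{-39 + 41} = \sqrt{2} \approx 1.4142$)
$v = 3$ ($v = 1 - -2 = 1 + 2 = 3$)
$O{\left(t \right)} = -12 + t$ ($O{\left(t \right)} = 3 \left(-4\right) + t = -12 + t$)
$- 10 O{\left(7 \right)} + a = - 10 \left(-12 + 7\right) + \sqrt{2} = \left(-10\right) \left(-5\right) + \sqrt{2} = 50 + \sqrt{2}$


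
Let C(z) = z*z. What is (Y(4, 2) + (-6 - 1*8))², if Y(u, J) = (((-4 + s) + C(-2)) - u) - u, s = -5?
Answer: 729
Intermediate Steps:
C(z) = z²
Y(u, J) = -5 - 2*u (Y(u, J) = (((-4 - 5) + (-2)²) - u) - u = ((-9 + 4) - u) - u = (-5 - u) - u = -5 - 2*u)
(Y(4, 2) + (-6 - 1*8))² = ((-5 - 2*4) + (-6 - 1*8))² = ((-5 - 8) + (-6 - 8))² = (-13 - 14)² = (-27)² = 729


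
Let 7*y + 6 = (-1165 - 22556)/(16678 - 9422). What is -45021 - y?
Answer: -2286639375/50792 ≈ -45020.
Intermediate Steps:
y = -67257/50792 (y = -6/7 + ((-1165 - 22556)/(16678 - 9422))/7 = -6/7 + (-23721/7256)/7 = -6/7 + (-23721*1/7256)/7 = -6/7 + (1/7)*(-23721/7256) = -6/7 - 23721/50792 = -67257/50792 ≈ -1.3242)
-45021 - y = -45021 - 1*(-67257/50792) = -45021 + 67257/50792 = -2286639375/50792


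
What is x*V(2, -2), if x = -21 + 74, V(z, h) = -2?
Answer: -106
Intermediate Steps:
x = 53
x*V(2, -2) = 53*(-2) = -106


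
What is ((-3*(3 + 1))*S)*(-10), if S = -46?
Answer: -5520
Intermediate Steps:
((-3*(3 + 1))*S)*(-10) = (-3*(3 + 1)*(-46))*(-10) = (-3*4*(-46))*(-10) = -12*(-46)*(-10) = 552*(-10) = -5520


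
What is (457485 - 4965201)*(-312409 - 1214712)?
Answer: 6883827765636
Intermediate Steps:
(457485 - 4965201)*(-312409 - 1214712) = -4507716*(-1527121) = 6883827765636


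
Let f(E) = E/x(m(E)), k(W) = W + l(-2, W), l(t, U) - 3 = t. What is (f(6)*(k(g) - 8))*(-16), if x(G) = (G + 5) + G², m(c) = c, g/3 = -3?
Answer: 1536/47 ≈ 32.681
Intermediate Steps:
g = -9 (g = 3*(-3) = -9)
l(t, U) = 3 + t
k(W) = 1 + W (k(W) = W + (3 - 2) = W + 1 = 1 + W)
x(G) = 5 + G + G² (x(G) = (5 + G) + G² = 5 + G + G²)
f(E) = E/(5 + E + E²)
(f(6)*(k(g) - 8))*(-16) = ((6/(5 + 6 + 6²))*((1 - 9) - 8))*(-16) = ((6/(5 + 6 + 36))*(-8 - 8))*(-16) = ((6/47)*(-16))*(-16) = -96/47*(-16) = 1536/47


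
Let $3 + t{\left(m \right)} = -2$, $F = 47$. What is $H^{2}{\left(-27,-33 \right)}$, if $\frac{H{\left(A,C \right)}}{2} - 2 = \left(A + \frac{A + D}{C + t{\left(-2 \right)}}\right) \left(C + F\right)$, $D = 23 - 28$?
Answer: $\frac{191545600}{361} \approx 5.306 \cdot 10^{5}$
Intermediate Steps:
$D = -5$ ($D = 23 - 28 = -5$)
$t{\left(m \right)} = -5$ ($t{\left(m \right)} = -3 - 2 = -5$)
$H{\left(A,C \right)} = 4 + 2 \left(47 + C\right) \left(A + \frac{-5 + A}{-5 + C}\right)$ ($H{\left(A,C \right)} = 4 + 2 \left(A + \frac{A - 5}{C - 5}\right) \left(C + 47\right) = 4 + 2 \left(A + \frac{-5 + A}{-5 + C}\right) \left(47 + C\right) = 4 + 2 \left(47 + C\right) \left(A + \frac{-5 + A}{-5 + C}\right)$)
$H^{2}{\left(-27,-33 \right)} = \left(\frac{2 \left(-245 - -5076 - -99 - 27 \left(-33\right)^{2} + 43 \left(-27\right) \left(-33\right)\right)}{-5 - 33}\right)^{2} = \left(\frac{2 \left(-245 + 5076 + 99 - 29403 + 38313\right)}{-38}\right)^{2} = \left(2 \left(- \frac{1}{38}\right) \left(-245 + 5076 + 99 - 29403 + 38313\right)\right)^{2} = \left(2 \left(- \frac{1}{38}\right) 13840\right)^{2} = \left(- \frac{13840}{19}\right)^{2} = \frac{191545600}{361}$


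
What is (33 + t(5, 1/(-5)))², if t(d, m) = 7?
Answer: 1600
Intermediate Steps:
(33 + t(5, 1/(-5)))² = (33 + 7)² = 40² = 1600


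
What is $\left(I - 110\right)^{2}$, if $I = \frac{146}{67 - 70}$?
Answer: $\frac{226576}{9} \approx 25175.0$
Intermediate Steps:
$I = - \frac{146}{3}$ ($I = \frac{146}{67 - 70} = \frac{146}{-3} = 146 \left(- \frac{1}{3}\right) = - \frac{146}{3} \approx -48.667$)
$\left(I - 110\right)^{2} = \left(- \frac{146}{3} - 110\right)^{2} = \left(- \frac{476}{3}\right)^{2} = \frac{226576}{9}$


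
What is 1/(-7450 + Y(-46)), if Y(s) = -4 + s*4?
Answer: -1/7638 ≈ -0.00013092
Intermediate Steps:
Y(s) = -4 + 4*s
1/(-7450 + Y(-46)) = 1/(-7450 + (-4 + 4*(-46))) = 1/(-7450 + (-4 - 184)) = 1/(-7450 - 188) = 1/(-7638) = -1/7638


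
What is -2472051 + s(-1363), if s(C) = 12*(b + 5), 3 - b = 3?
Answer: -2471991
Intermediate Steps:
b = 0 (b = 3 - 1*3 = 3 - 3 = 0)
s(C) = 60 (s(C) = 12*(0 + 5) = 12*5 = 60)
-2472051 + s(-1363) = -2472051 + 60 = -2471991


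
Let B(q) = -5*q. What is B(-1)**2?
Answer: 25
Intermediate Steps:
B(-1)**2 = (-5*(-1))**2 = 5**2 = 25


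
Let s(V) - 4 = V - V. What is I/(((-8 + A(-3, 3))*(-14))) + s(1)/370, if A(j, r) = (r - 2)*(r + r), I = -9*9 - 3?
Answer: -553/185 ≈ -2.9892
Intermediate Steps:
I = -84 (I = -81 - 3 = -84)
A(j, r) = 2*r*(-2 + r) (A(j, r) = (-2 + r)*(2*r) = 2*r*(-2 + r))
s(V) = 4 (s(V) = 4 + (V - V) = 4 + 0 = 4)
I/(((-8 + A(-3, 3))*(-14))) + s(1)/370 = -84*(-1/(14*(-8 + 2*3*(-2 + 3)))) + 4/370 = -84*(-1/(14*(-8 + 2*3*1))) + 4*(1/370) = -84*(-1/(14*(-8 + 6))) + 2/185 = -84/((-2*(-14))) + 2/185 = -84/28 + 2/185 = -84*1/28 + 2/185 = -3 + 2/185 = -553/185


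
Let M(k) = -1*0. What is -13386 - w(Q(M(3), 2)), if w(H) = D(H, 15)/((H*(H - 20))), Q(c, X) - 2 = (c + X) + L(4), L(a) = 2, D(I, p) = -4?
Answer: -281107/21 ≈ -13386.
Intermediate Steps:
M(k) = 0
Q(c, X) = 4 + X + c (Q(c, X) = 2 + ((c + X) + 2) = 2 + ((X + c) + 2) = 2 + (2 + X + c) = 4 + X + c)
w(H) = -4/(H*(-20 + H)) (w(H) = -4*1/(H*(H - 20)) = -4*1/(H*(-20 + H)) = -4/(H*(-20 + H)))
-13386 - w(Q(M(3), 2)) = -13386 - (-4)/((4 + 2 + 0)*(-20 + (4 + 2 + 0))) = -13386 - (-4)/(6*(-20 + 6)) = -13386 - (-4)/(6*(-14)) = -13386 - (-4)*(-1)/(6*14) = -13386 - 1*1/21 = -13386 - 1/21 = -281107/21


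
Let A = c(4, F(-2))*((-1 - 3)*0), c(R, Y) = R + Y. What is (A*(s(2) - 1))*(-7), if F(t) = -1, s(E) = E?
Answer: 0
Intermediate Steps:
A = 0 (A = (4 - 1)*((-1 - 3)*0) = 3*(-4*0) = 3*0 = 0)
(A*(s(2) - 1))*(-7) = (0*(2 - 1))*(-7) = (0*1)*(-7) = 0*(-7) = 0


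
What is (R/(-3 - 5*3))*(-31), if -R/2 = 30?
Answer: -310/3 ≈ -103.33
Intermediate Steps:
R = -60 (R = -2*30 = -60)
(R/(-3 - 5*3))*(-31) = -60/(-3 - 5*3)*(-31) = -60/(-3 - 15)*(-31) = -60/(-18)*(-31) = -60*(-1/18)*(-31) = (10/3)*(-31) = -310/3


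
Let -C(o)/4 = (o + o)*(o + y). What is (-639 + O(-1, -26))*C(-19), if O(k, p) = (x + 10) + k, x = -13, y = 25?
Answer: -586416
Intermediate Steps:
O(k, p) = -3 + k (O(k, p) = (-13 + 10) + k = -3 + k)
C(o) = -8*o*(25 + o) (C(o) = -4*(o + o)*(o + 25) = -4*2*o*(25 + o) = -8*o*(25 + o))
(-639 + O(-1, -26))*C(-19) = (-639 + (-3 - 1))*(-8*(-19)*(25 - 19)) = (-639 - 4)*(-8*(-19)*6) = -643*912 = -586416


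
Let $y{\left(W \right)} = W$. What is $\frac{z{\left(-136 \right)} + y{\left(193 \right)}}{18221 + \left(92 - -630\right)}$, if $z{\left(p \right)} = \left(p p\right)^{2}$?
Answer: $\frac{342102209}{18943} \approx 18060.0$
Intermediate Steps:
$z{\left(p \right)} = p^{4}$ ($z{\left(p \right)} = \left(p^{2}\right)^{2} = p^{4}$)
$\frac{z{\left(-136 \right)} + y{\left(193 \right)}}{18221 + \left(92 - -630\right)} = \frac{\left(-136\right)^{4} + 193}{18221 + \left(92 - -630\right)} = \frac{342102016 + 193}{18221 + \left(92 + 630\right)} = \frac{342102209}{18221 + 722} = \frac{342102209}{18943}$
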